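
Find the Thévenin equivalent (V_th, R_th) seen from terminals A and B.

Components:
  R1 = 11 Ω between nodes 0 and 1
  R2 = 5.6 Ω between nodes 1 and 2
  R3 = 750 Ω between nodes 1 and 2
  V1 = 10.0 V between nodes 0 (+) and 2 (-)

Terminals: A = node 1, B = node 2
Step 1 — V_th is the open-circuit voltage V_A - V_B (nothing connected across the terminals).
Nodal analysis, taking node 2 as the 0 V reference.
Source V1 fixes V_0 = 10 V.
KCL at each unknown node (sum of currents leaving = 0; resistances in Ω):
  Node 1: (V_1 - 10)/11 + (V_1 - 0)/5.6 + (V_1 - 0)/750 = 0
Collecting terms: 0.2708 × V_1 = 0.9091  =>  V_1 = 3.357 V
V_th = V_1 - V_2 = 3.357 - 0 = 3.357 V
Step 2 — R_th: zero the source — replace V1 by a short circuit (node 2 merges into node 0) — and find the resistance seen between A (node 1) and B (node 0).
Reduce the network between node 1 (A) and node 0 (B) by series/parallel combination:
  Rp1 = R1 ‖ R2 ‖ R3 (parallel, all between nodes 0 and 1) = 1/(1/11 + 1/5.6 + 1/750) = 3.693 Ω
R_th = 3.693 Ω

Final answer: V_th = 3.357 V, R_th = 3.693 Ω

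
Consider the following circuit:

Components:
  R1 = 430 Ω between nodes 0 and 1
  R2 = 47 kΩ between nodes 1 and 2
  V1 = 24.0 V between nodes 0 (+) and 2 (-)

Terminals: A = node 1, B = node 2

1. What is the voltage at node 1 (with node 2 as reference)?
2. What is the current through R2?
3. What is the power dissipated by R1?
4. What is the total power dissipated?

Nodal analysis, taking node 2 as the 0 V reference.
Source V1 fixes V_0 = 24 V.
KCL at each unknown node (sum of currents leaving = 0; resistances in Ω):
  Node 1: (V_1 - 24)/430 + (V_1 - 0)/47000 = 0
Collecting terms: 0.002347 × V_1 = 0.05581  =>  V_1 = 23.78 V
Part 1:
  Read off the nodal solution: V_1 = 23.78 V
Part 2:
  I_R2 = (V_1 - V_2)/R2 = (23.78 - 0)/47000 = 0.000506 A
  Magnitude: I_R2 = 0.000506 A
Part 3:
  I_R1 = (V_0 - V_1)/R1 = (24 - 23.78)/430 = 0.000506 A
  P_R1 = I_R1² × R1 = (0.000506)² × 430 = 0.0001101 W
Part 4:
  Power in each resistor, P = (ΔV)²/R:
    P_R1 = (24 - 23.78)²/430 = 0.0001101 W
    P_R2 = (23.78 - 0)²/47000 = 0.01203 W
  P_total = P_R1 + P_R2 = 0.01214 W

Final answers:
1. V_1 = 23.78 V
2. I_R2 = 0.000506 A
3. P_R1 = 0.0001101 W
4. P_total = 0.01214 W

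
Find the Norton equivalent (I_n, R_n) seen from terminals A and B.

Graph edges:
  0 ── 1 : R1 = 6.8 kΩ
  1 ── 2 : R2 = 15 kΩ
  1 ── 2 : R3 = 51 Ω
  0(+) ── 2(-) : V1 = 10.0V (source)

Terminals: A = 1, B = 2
Find the Thévenin equivalent first; then I_n = V_th/R_th and R_n = R_th.
Step 1 — V_th is the open-circuit voltage V_A - V_B (nothing connected across the terminals).
Nodal analysis, taking node 2 as the 0 V reference.
Source V1 fixes V_0 = 10 V.
KCL at each unknown node (sum of currents leaving = 0; resistances in Ω):
  Node 1: (V_1 - 10)/6800 + (V_1 - 0)/15000 + (V_1 - 0)/51 = 0
Collecting terms: 0.01982 × V_1 = 0.001471  =>  V_1 = 0.07419 V
V_th = V_1 - V_2 = 0.07419 - 0 = 0.07419 V
Step 2 — R_th: zero the source — replace V1 by a short circuit (node 2 merges into node 0) — and find the resistance seen between A (node 1) and B (node 0).
Reduce the network between node 1 (A) and node 0 (B) by series/parallel combination:
  Rp1 = R1 ‖ R2 ‖ R3 (parallel, all between nodes 0 and 1) = 1/(1/6800 + 1/15000 + 1/51) = 50.45 Ω
R_th = 50.45 Ω
I_n = V_th/R_th = 0.07419/50.45 = 0.001471 A, and R_n = R_th = 50.45 Ω

Final answer: I_n = 0.001471 A, R_n = 50.45 Ω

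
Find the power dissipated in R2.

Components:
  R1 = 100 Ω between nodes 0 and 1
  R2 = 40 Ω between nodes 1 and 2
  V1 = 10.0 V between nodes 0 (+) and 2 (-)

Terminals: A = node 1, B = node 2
Nodal analysis, taking node 2 as the 0 V reference.
Source V1 fixes V_0 = 10 V.
KCL at each unknown node (sum of currents leaving = 0; resistances in Ω):
  Node 1: (V_1 - 10)/100 + (V_1 - 0)/40 = 0
Collecting terms: 0.035 × V_1 = 0.1  =>  V_1 = 2.857 V
I_R2 = (V_1 - V_2)/R2 = (2.857 - 0)/40 = 0.07143 A
P_R2 = I_R2² × R2 = (0.07143)² × 40 = 0.2041 W

Final answer: 0.2041 W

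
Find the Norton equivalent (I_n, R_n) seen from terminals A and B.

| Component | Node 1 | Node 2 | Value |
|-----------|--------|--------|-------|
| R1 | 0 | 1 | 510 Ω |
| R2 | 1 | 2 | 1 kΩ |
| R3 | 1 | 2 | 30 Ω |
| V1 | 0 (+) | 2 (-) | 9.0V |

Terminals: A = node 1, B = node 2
Find the Thévenin equivalent first; then I_n = V_th/R_th and R_n = R_th.
Step 1 — V_th is the open-circuit voltage V_A - V_B (nothing connected across the terminals).
Nodal analysis, taking node 2 as the 0 V reference.
Source V1 fixes V_0 = 9 V.
KCL at each unknown node (sum of currents leaving = 0; resistances in Ω):
  Node 1: (V_1 - 9)/510 + (V_1 - 0)/1000 + (V_1 - 0)/30 = 0
Collecting terms: 0.03629 × V_1 = 0.01765  =>  V_1 = 0.4862 V
V_th = V_1 - V_2 = 0.4862 - 0 = 0.4862 V
Step 2 — R_th: zero the source — replace V1 by a short circuit (node 2 merges into node 0) — and find the resistance seen between A (node 1) and B (node 0).
Reduce the network between node 1 (A) and node 0 (B) by series/parallel combination:
  Rp1 = R1 ‖ R2 ‖ R3 (parallel, all between nodes 0 and 1) = 1/(1/510 + 1/1000 + 1/30) = 27.55 Ω
R_th = 27.55 Ω
I_n = V_th/R_th = 0.4862/27.55 = 0.01765 A, and R_n = R_th = 27.55 Ω

Final answer: I_n = 0.01765 A, R_n = 27.55 Ω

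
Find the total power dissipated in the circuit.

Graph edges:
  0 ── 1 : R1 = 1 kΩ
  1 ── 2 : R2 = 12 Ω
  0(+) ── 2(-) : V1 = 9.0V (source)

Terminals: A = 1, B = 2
Nodal analysis, taking node 2 as the 0 V reference.
Source V1 fixes V_0 = 9 V.
KCL at each unknown node (sum of currents leaving = 0; resistances in Ω):
  Node 1: (V_1 - 9)/1000 + (V_1 - 0)/12 = 0
Collecting terms: 0.08433 × V_1 = 0.009  =>  V_1 = 0.1067 V
Power in each resistor, P = (ΔV)²/R:
  P_R1 = (9 - 0.1067)²/1000 = 0.07909 W
  P_R2 = (0.1067 - 0)²/12 = 0.0009491 W
P_total = P_R1 + P_R2 = 0.08004 W

Final answer: 0.08004 W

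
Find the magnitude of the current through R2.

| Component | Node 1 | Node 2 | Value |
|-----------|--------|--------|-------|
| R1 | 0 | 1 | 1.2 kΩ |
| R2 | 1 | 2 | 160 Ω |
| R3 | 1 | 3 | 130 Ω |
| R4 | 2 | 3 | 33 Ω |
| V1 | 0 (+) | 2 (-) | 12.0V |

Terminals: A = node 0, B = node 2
Nodal analysis, taking node 2 as the 0 V reference.
Source V1 fixes V_0 = 12 V.
KCL at each unknown node (sum of currents leaving = 0; resistances in Ω):
  Node 1: (V_1 - 12)/1200 + (V_1 - 0)/160 + (V_1 - V_3)/130 = 0
  Node 3: (V_3 - V_1)/130 + (V_3 - 0)/33 = 0
Collecting terms (coefficients in siemens):
  0.01478·V_1 - 0.007692·V_3 = 0.01
  0.038·V_3 - 0.007692·V_1 = 0
Determinant D = (0.01478)(0.038) - (-0.007692)(-0.007692) = 0.0005022
V_1 = [(0.01)(0.038) - (-0.007692)(0)]/D = 0.7565 V
V_3 = [(0.01478)(0) - (0.01)(-0.007692)]/D = 0.1532 V
I_R2 = (V_1 - V_2)/R2 = (0.7565 - 0)/160 = 0.004728 A
|I_R2| = 0.004728 A

Final answer: |I_R2| = 0.004728 A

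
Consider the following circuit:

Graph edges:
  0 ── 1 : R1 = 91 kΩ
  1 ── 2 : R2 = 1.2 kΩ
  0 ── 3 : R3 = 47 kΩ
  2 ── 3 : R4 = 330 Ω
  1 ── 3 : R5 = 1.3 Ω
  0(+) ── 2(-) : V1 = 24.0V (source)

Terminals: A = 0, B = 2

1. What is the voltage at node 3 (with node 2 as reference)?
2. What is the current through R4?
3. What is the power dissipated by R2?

Nodal analysis, taking node 2 as the 0 V reference.
Source V1 fixes V_0 = 24 V.
KCL at each unknown node (sum of currents leaving = 0; resistances in Ω):
  Node 1: (V_1 - 24)/91000 + (V_1 - 0)/1200 + (V_1 - V_3)/1.3 = 0
  Node 3: (V_3 - 24)/47000 + (V_3 - 0)/330 + (V_3 - V_1)/1.3 = 0
Collecting terms (coefficients in siemens):
  0.7701·V_1 - 0.7692·V_3 = 0.0002637
  0.7723·V_3 - 0.7692·V_1 = 0.0005106
Determinant D = (0.7701)(0.7723) - (-0.7692)(-0.7692) = 0.002999
V_1 = [(0.0002637)(0.7723) - (-0.7692)(0.0005106)]/D = 0.1989 V
V_3 = [(0.7701)(0.0005106) - (0.0002637)(-0.7692)]/D = 0.1987 V
Part 1:
  Read off the nodal solution: V_3 = 0.1987 V
Part 2:
  I_R4 = (V_2 - V_3)/R4 = (0 - 0.1987)/330 = -0.0006022 A
  Magnitude: I_R4 = 0.0006022 A
Part 3:
  I_R2 = (V_1 - V_2)/R2 = (0.1989 - 0)/1200 = 0.0001657 A
  P_R2 = I_R2² × R2 = (0.0001657)² × 1200 = 0.00003296 W

Final answers:
1. V_3 = 0.1987 V
2. I_R4 = 0.0006022 A
3. P_R2 = 3.296e-05 W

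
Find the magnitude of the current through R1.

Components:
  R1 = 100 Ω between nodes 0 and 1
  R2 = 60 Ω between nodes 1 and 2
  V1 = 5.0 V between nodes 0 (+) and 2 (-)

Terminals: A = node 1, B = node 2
Nodal analysis, taking node 2 as the 0 V reference.
Source V1 fixes V_0 = 5 V.
KCL at each unknown node (sum of currents leaving = 0; resistances in Ω):
  Node 1: (V_1 - 5)/100 + (V_1 - 0)/60 = 0
Collecting terms: 0.02667 × V_1 = 0.05  =>  V_1 = 1.875 V
I_R1 = (V_0 - V_1)/R1 = (5 - 1.875)/100 = 0.03125 A
|I_R1| = 0.03125 A

Final answer: |I_R1| = 0.03125 A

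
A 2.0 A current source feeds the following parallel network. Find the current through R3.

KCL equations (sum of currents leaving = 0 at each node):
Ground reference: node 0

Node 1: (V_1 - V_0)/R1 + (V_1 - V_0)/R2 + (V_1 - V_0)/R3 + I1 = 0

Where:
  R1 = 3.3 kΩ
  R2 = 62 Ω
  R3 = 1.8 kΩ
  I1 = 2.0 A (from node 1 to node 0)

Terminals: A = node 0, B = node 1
All resistors sit directly between nodes 0 and 1, so they are in parallel and share one voltage V; the full source current 2 A splits among them.
1/R_par = 1/3300 + 1/62 + 1/1800 = 0.01699 S  =>  R_par = 58.87 Ω
V = I × R_par = 2 × 58.87 = 117.7 V
I_R3 = V/R3 = 117.7/1800 = 0.06541 A

Final answer: 0.06541 A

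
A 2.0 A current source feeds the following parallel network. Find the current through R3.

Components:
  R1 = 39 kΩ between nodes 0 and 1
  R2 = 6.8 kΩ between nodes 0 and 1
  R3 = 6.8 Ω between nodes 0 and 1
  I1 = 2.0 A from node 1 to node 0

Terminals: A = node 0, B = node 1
All resistors sit directly between nodes 0 and 1, so they are in parallel and share one voltage V; the full source current 2 A splits among them.
1/R_par = 1/39000 + 1/6800 + 1/6.8 = 0.1472 S  =>  R_par = 6.792 Ω
V = I × R_par = 2 × 6.792 = 13.58 V
I_R3 = V/R3 = 13.58/6.8 = 1.998 A

Final answer: 1.998 A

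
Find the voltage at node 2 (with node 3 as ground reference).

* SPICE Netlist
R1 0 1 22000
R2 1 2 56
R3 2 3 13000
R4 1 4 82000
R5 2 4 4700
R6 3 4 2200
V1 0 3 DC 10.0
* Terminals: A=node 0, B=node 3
Nodal analysis, taking node 3 as the 0 V reference.
Source V1 fixes V_0 = 10 V.
KCL at each unknown node (sum of currents leaving = 0; resistances in Ω):
  Node 1: (V_1 - 10)/22000 + (V_1 - V_2)/56 + (V_1 - V_4)/82000 = 0
  Node 2: (V_2 - V_1)/56 + (V_2 - 0)/13000 + (V_2 - V_4)/4700 = 0
  Node 4: (V_4 - V_1)/82000 + (V_4 - V_2)/4700 + (V_4 - 0)/2200 = 0
Collecting terms (coefficients in siemens):
  0.01791·V_1 - 0.01786·V_2 - 0.0000122·V_4 = 0.0004545
  0.01815·V_2 - 0.01786·V_1 - 0.0002128·V_4 = 0
  0.0006795·V_4 - 0.0000122·V_1 - 0.0002128·V_2 = 0
Solving these 3 simultaneous equations (Gaussian elimination) gives:
  V_1 = 1.682 V, V_2 = 1.662 V, V_4 = 0.5505 V
The requested potential is V_2 = 1.662 V.

Final answer: V_2 = 1.662 V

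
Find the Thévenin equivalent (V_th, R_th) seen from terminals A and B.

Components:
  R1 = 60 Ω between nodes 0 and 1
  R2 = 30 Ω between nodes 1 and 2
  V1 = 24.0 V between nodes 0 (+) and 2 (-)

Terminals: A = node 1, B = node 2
Step 1 — V_th is the open-circuit voltage V_A - V_B (nothing connected across the terminals).
Nodal analysis, taking node 2 as the 0 V reference.
Source V1 fixes V_0 = 24 V.
KCL at each unknown node (sum of currents leaving = 0; resistances in Ω):
  Node 1: (V_1 - 24)/60 + (V_1 - 0)/30 = 0
Collecting terms: 0.05 × V_1 = 0.4  =>  V_1 = 8 V
V_th = V_1 - V_2 = 8 - 0 = 8 V
Step 2 — R_th: zero the source — replace V1 by a short circuit (node 2 merges into node 0) — and find the resistance seen between A (node 1) and B (node 0).
Reduce the network between node 1 (A) and node 0 (B) by series/parallel combination:
  Rp1 = R1 ‖ R2 (parallel, both between nodes 0 and 1) = 1/(1/60 + 1/30) = 20 Ω
R_th = 20 Ω

Final answer: V_th = 8 V, R_th = 20 Ω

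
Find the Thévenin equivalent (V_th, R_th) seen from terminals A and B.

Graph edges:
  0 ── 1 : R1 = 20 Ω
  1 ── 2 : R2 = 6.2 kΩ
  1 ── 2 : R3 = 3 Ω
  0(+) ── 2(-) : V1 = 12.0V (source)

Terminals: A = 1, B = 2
Step 1 — V_th is the open-circuit voltage V_A - V_B (nothing connected across the terminals).
Nodal analysis, taking node 2 as the 0 V reference.
Source V1 fixes V_0 = 12 V.
KCL at each unknown node (sum of currents leaving = 0; resistances in Ω):
  Node 1: (V_1 - 12)/20 + (V_1 - 0)/6200 + (V_1 - 0)/3 = 0
Collecting terms: 0.3835 × V_1 = 0.6  =>  V_1 = 1.565 V
V_th = V_1 - V_2 = 1.565 - 0 = 1.565 V
Step 2 — R_th: zero the source — replace V1 by a short circuit (node 2 merges into node 0) — and find the resistance seen between A (node 1) and B (node 0).
Reduce the network between node 1 (A) and node 0 (B) by series/parallel combination:
  Rp1 = R1 ‖ R2 ‖ R3 (parallel, all between nodes 0 and 1) = 1/(1/20 + 1/6200 + 1/3) = 2.608 Ω
R_th = 2.608 Ω

Final answer: V_th = 1.565 V, R_th = 2.608 Ω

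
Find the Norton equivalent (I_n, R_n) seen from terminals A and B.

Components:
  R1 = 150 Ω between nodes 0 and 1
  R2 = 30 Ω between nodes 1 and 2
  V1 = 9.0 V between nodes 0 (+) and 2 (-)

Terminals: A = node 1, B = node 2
Find the Thévenin equivalent first; then I_n = V_th/R_th and R_n = R_th.
Step 1 — V_th is the open-circuit voltage V_A - V_B (nothing connected across the terminals).
Nodal analysis, taking node 2 as the 0 V reference.
Source V1 fixes V_0 = 9 V.
KCL at each unknown node (sum of currents leaving = 0; resistances in Ω):
  Node 1: (V_1 - 9)/150 + (V_1 - 0)/30 = 0
Collecting terms: 0.04 × V_1 = 0.06  =>  V_1 = 1.5 V
V_th = V_1 - V_2 = 1.5 - 0 = 1.5 V
Step 2 — R_th: zero the source — replace V1 by a short circuit (node 2 merges into node 0) — and find the resistance seen between A (node 1) and B (node 0).
Reduce the network between node 1 (A) and node 0 (B) by series/parallel combination:
  Rp1 = R1 ‖ R2 (parallel, both between nodes 0 and 1) = 1/(1/150 + 1/30) = 25 Ω
R_th = 25 Ω
I_n = V_th/R_th = 1.5/25 = 0.06 A, and R_n = R_th = 25 Ω

Final answer: I_n = 0.06 A, R_n = 25 Ω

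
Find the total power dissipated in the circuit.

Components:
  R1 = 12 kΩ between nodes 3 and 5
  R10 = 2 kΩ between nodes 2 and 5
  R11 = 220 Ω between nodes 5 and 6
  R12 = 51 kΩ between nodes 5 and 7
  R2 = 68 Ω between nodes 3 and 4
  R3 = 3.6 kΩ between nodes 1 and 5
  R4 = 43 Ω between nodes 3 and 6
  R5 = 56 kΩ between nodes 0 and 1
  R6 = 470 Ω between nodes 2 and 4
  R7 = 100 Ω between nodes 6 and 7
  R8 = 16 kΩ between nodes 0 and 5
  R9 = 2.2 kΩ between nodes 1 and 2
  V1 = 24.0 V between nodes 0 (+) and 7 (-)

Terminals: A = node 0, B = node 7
Nodal analysis, taking node 7 as the 0 V reference.
Source V1 fixes V_0 = 24 V.
KCL at each unknown node (sum of currents leaving = 0; resistances in Ω):
  Node 1: (V_1 - V_5)/3600 + (V_1 - 24)/56000 + (V_1 - V_2)/2200 = 0
  Node 2: (V_2 - V_4)/470 + (V_2 - V_1)/2200 + (V_2 - V_5)/2000 = 0
  Node 3: (V_3 - V_5)/12000 + (V_3 - V_4)/68 + (V_3 - V_6)/43 = 0
  Node 4: (V_4 - V_3)/68 + (V_4 - V_2)/470 = 0
  Node 5: (V_5 - V_3)/12000 + (V_5 - V_1)/3600 + (V_5 - 24)/16000 + (V_5 - V_2)/2000 + (V_5 - V_6)/220 + (V_5 - 0)/51000 = 0
  Node 6: (V_6 - V_3)/43 + (V_6 - 0)/100 + (V_6 - V_5)/220 = 0
Collecting terms (coefficients in siemens):
  0.0007502·V_1 - 0.0004545·V_2 - 0.0002778·V_5 = 0.0004286
  0.003082·V_2 - 0.0004545·V_1 - 0.002128·V_4 - 0.0005·V_5 = 0
  0.03805·V_3 - 0.01471·V_4 - 0.00008333·V_5 - 0.02326·V_6 = 0
  0.01683·V_4 - 0.002128·V_2 - 0.01471·V_3 = 0
  0.005489·V_5 - 0.0002778·V_1 - 0.0005·V_2 - 0.00008333·V_3 - 0.004545·V_6 = 0.0015
  0.0378·V_6 - 0.02326·V_3 - 0.004545·V_5 = 0
Solving these 6 simultaneous equations (Gaussian elimination) gives:
  V_1 = 0.9971 V, V_2 = 0.3869 V, V_3 = 0.2027 V, V_4 = 0.226 V
  V_5 = 0.5168 V, V_6 = 0.1868 V
Power in each resistor, P = (ΔV)²/R:
  P_R1 = (0.2027 - 0.5168)²/12000 = 0.000008222 W
  P_R2 = (0.2027 - 0.226)²/68 = 0.000007969 W
  P_R3 = (0.9971 - 0.5168)²/3600 = 0.00006407 W
  P_R4 = (0.2027 - 0.1868)²/43 = 0.000005839 W
  P_R5 = (24 - 0.9971)²/56000 = 0.009449 W
  P_R6 = (0.3869 - 0.226)²/470 = 0.00005508 W
  P_R7 = (0.1868 - 0)²/100 = 0.0003491 W
  P_R8 = (24 - 0.5168)²/16000 = 0.03447 W
  P_R9 = (0.9971 - 0.3869)²/2200 = 0.0001692 W
  P_R10 = (0.3869 - 0.5168)²/2000 = 0.000008442 W
  P_R11 = (0.5168 - 0.1868)²/220 = 0.0004949 W
  P_R12 = (0.5168 - 0)²/51000 = 0.000005237 W
P_total = P_R1 + P_R2 + P_R3 + P_R4 + P_R5 + P_R6 + P_R7 + P_R8 + P_R9 + P_R10 + P_R11 + P_R12 = 0.04508 W

Final answer: 0.04508 W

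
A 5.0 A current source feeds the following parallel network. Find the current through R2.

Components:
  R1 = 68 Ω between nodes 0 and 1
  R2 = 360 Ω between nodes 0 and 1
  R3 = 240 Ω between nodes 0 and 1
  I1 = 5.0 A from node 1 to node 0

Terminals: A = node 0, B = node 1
All resistors sit directly between nodes 0 and 1, so they are in parallel and share one voltage V; the full source current 5 A splits among them.
1/R_par = 1/68 + 1/360 + 1/240 = 0.02165 S  =>  R_par = 46.19 Ω
V = I × R_par = 5 × 46.19 = 230.9 V
I_R2 = V/R2 = 230.9/360 = 0.6415 A

Final answer: 0.6415 A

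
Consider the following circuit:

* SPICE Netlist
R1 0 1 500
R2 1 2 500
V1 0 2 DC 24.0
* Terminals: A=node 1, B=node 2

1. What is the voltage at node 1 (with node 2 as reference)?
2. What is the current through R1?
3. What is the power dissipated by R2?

Nodal analysis, taking node 2 as the 0 V reference.
Source V1 fixes V_0 = 24 V.
KCL at each unknown node (sum of currents leaving = 0; resistances in Ω):
  Node 1: (V_1 - 24)/500 + (V_1 - 0)/500 = 0
Collecting terms: 0.004 × V_1 = 0.048  =>  V_1 = 12 V
Part 1:
  Read off the nodal solution: V_1 = 12 V
Part 2:
  I_R1 = (V_0 - V_1)/R1 = (24 - 12)/500 = 0.024 A
  Magnitude: I_R1 = 0.024 A
Part 3:
  I_R2 = (V_1 - V_2)/R2 = (12 - 0)/500 = 0.024 A
  P_R2 = I_R2² × R2 = (0.024)² × 500 = 0.288 W

Final answers:
1. V_1 = 12 V
2. I_R1 = 0.024 A
3. P_R2 = 0.288 W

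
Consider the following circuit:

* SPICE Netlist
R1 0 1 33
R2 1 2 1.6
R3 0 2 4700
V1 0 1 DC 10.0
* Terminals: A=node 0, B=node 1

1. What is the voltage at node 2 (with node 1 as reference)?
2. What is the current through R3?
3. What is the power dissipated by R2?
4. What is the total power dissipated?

Nodal analysis, taking node 1 as the 0 V reference.
Source V1 fixes V_0 = 10 V.
KCL at each unknown node (sum of currents leaving = 0; resistances in Ω):
  Node 2: (V_2 - 0)/1.6 + (V_2 - 10)/4700 = 0
Collecting terms: 0.6252 × V_2 = 0.002128  =>  V_2 = 0.003403 V
Part 1:
  Read off the nodal solution: V_2 = 0.003403 V
Part 2:
  I_R3 = (V_0 - V_2)/R3 = (10 - 0.003403)/4700 = 0.002127 A
  Magnitude: I_R3 = 0.002127 A
Part 3:
  I_R2 = (V_1 - V_2)/R2 = (0 - 0.003403)/1.6 = -0.002127 A
  P_R2 = I_R2² × R2 = (-0.002127)² × 1.6 = 0.000007238 W
Part 4:
  Power in each resistor, P = (ΔV)²/R:
    P_R1 = (10 - 0)²/33 = 3.03 W
    P_R2 = (0 - 0.003403)²/1.6 = 0.000007238 W
    P_R3 = (10 - 0.003403)²/4700 = 0.02126 W
  P_total = P_R1 + P_R2 + P_R3 = 3.052 W

Final answers:
1. V_2 = 0.003403 V
2. I_R3 = 0.002127 A
3. P_R2 = 7.238e-06 W
4. P_total = 3.052 W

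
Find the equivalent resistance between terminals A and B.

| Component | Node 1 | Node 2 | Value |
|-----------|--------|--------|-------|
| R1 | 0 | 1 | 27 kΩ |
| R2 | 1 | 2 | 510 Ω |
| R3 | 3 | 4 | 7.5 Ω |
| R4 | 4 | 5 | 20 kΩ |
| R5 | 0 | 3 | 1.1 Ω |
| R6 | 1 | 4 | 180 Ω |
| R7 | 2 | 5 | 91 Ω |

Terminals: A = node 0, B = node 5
The network is not a plain series/parallel combination. Inject a 1 A test current into terminal A (node 0) and return it from terminal B (node 5); then R_eq = V_A / (1 A).
Nodal analysis, taking node 5 as the 0 V reference.
Current source I_test pushes 1 A into node 0 and draws it out of node 5.
KCL at each unknown node (sum of currents leaving = 0; resistances in Ω):
  Node 0: (V_0 - V_1)/27000 + (V_0 - V_3)/1.1 - 1 = 0
  Node 1: (V_1 - V_0)/27000 + (V_1 - V_2)/510 + (V_1 - V_4)/180 = 0
  Node 2: (V_2 - V_1)/510 + (V_2 - 0)/91 = 0
  Node 3: (V_3 - V_0)/1.1 + (V_3 - V_4)/7.5 = 0
  Node 4: (V_4 - V_1)/180 + (V_4 - V_3)/7.5 + (V_4 - 0)/20000 = 0
Collecting terms (coefficients in siemens):
  0.9091·V_0 - 0.00003704·V_1 - 0.9091·V_3 = 1
  0.007553·V_1 - 0.00003704·V_0 - 0.001961·V_2 - 0.005556·V_4 = 0
  0.01295·V_2 - 0.001961·V_1 = 0
  1.042·V_3 - 0.9091·V_0 - 0.1333·V_4 = 0
  0.1389·V_4 - 0.005556·V_1 - 0.1333·V_3 = 0
Solving these 5 simultaneous equations (Gaussian elimination) gives:
  V_0 = 759 V, V_1 = 578.4 V, V_2 = 87.59 V, V_3 = 757.9 V
  V_4 = 750.5 V
R_eq = V_0 / 1 A = 759 Ω

Final answer: 759 Ω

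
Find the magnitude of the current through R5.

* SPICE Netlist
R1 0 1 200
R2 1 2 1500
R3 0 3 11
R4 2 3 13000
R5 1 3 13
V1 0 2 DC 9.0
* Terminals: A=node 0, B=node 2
Nodal analysis, taking node 2 as the 0 V reference.
Source V1 fixes V_0 = 9 V.
KCL at each unknown node (sum of currents leaving = 0; resistances in Ω):
  Node 1: (V_1 - 9)/200 + (V_1 - 0)/1500 + (V_1 - V_3)/13 = 0
  Node 3: (V_3 - 9)/11 + (V_3 - 0)/13000 + (V_3 - V_1)/13 = 0
Collecting terms (coefficients in siemens):
  0.08259·V_1 - 0.07692·V_3 = 0.045
  0.1679·V_3 - 0.07692·V_1 = 0.8182
Determinant D = (0.08259)(0.1679) - (-0.07692)(-0.07692) = 0.00795
V_1 = [(0.045)(0.1679) - (-0.07692)(0.8182)]/D = 8.867 V
V_3 = [(0.08259)(0.8182) - (0.045)(-0.07692)]/D = 8.935 V
I_R5 = (V_1 - V_3)/R5 = (8.867 - 8.935)/13 = -0.005244 A
|I_R5| = 0.005244 A

Final answer: |I_R5| = 0.005244 A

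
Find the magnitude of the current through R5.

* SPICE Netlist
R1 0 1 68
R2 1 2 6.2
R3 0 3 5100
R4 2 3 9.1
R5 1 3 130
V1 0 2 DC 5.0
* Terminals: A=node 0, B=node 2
Nodal analysis, taking node 2 as the 0 V reference.
Source V1 fixes V_0 = 5 V.
KCL at each unknown node (sum of currents leaving = 0; resistances in Ω):
  Node 1: (V_1 - 5)/68 + (V_1 - 0)/6.2 + (V_1 - V_3)/130 = 0
  Node 3: (V_3 - 5)/5100 + (V_3 - 0)/9.1 + (V_3 - V_1)/130 = 0
Collecting terms (coefficients in siemens):
  0.1837·V_1 - 0.007692·V_3 = 0.07353
  0.1178·V_3 - 0.007692·V_1 = 0.0009804
Determinant D = (0.1837)(0.1178) - (-0.007692)(-0.007692) = 0.02158
V_1 = [(0.07353)(0.1178) - (-0.007692)(0.0009804)]/D = 0.4017 V
V_3 = [(0.1837)(0.0009804) - (0.07353)(-0.007692)]/D = 0.03456 V
I_R5 = (V_1 - V_3)/R5 = (0.4017 - 0.03456)/130 = 0.002824 A
|I_R5| = 0.002824 A

Final answer: |I_R5| = 0.002824 A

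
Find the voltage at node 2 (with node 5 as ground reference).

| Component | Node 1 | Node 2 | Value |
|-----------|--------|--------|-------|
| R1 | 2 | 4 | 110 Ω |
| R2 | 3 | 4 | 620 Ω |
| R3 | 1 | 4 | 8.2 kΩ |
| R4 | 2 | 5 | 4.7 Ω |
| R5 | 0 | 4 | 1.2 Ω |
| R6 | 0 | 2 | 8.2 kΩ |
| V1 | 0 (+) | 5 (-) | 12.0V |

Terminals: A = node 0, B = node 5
Nodal analysis, taking node 5 as the 0 V reference.
Source V1 fixes V_0 = 12 V.
KCL at each unknown node (sum of currents leaving = 0; resistances in Ω):
  Node 1: (V_1 - V_4)/8200 = 0
  Node 2: (V_2 - V_4)/110 + (V_2 - 0)/4.7 + (V_2 - 12)/8200 = 0
  Node 3: (V_3 - V_4)/620 = 0
  Node 4: (V_4 - V_2)/110 + (V_4 - V_3)/620 + (V_4 - V_1)/8200 + (V_4 - 12)/1.2 = 0
Collecting terms (coefficients in siemens):
  0.000122·V_1 - 0.000122·V_4 = 0
  0.222·V_2 - 0.009091·V_4 = 0.001463
  0.001613·V_3 - 0.001613·V_4 = 0
  0.8442·V_4 - 0.000122·V_1 - 0.009091·V_2 - 0.001613·V_3 = 10
Solving these 4 simultaneous equations (Gaussian elimination) gives:
  V_1 = 11.88 V, V_2 = 0.493 V, V_3 = 11.88 V, V_4 = 11.88 V
The requested potential is V_2 = 0.493 V.

Final answer: V_2 = 0.493 V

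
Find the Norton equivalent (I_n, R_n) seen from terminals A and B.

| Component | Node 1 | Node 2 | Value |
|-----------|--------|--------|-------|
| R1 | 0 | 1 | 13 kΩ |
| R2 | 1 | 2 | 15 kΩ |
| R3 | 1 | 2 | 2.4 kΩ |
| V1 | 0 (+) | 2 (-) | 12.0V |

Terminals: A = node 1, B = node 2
Find the Thévenin equivalent first; then I_n = V_th/R_th and R_n = R_th.
Step 1 — V_th is the open-circuit voltage V_A - V_B (nothing connected across the terminals).
Nodal analysis, taking node 2 as the 0 V reference.
Source V1 fixes V_0 = 12 V.
KCL at each unknown node (sum of currents leaving = 0; resistances in Ω):
  Node 1: (V_1 - 12)/13000 + (V_1 - 0)/15000 + (V_1 - 0)/2400 = 0
Collecting terms: 0.0005603 × V_1 = 0.0009231  =>  V_1 = 1.648 V
V_th = V_1 - V_2 = 1.648 - 0 = 1.648 V
Step 2 — R_th: zero the source — replace V1 by a short circuit (node 2 merges into node 0) — and find the resistance seen between A (node 1) and B (node 0).
Reduce the network between node 1 (A) and node 0 (B) by series/parallel combination:
  Rp1 = R1 ‖ R2 ‖ R3 (parallel, all between nodes 0 and 1) = 1/(1/13000 + 1/15000 + 1/2400) = 1785 Ω
R_th = 1.785 kΩ
I_n = V_th/R_th = 1.648/1785 = 0.0009231 A, and R_n = R_th = 1.785 kΩ

Final answer: I_n = 0.0009231 A, R_n = 1.785 kΩ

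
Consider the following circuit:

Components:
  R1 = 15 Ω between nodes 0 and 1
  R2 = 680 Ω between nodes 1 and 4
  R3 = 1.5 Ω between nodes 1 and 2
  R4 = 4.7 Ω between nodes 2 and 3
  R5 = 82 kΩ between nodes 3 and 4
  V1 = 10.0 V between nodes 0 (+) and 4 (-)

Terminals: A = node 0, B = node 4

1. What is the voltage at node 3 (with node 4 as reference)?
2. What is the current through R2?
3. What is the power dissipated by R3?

Nodal analysis, taking node 4 as the 0 V reference.
Source V1 fixes V_0 = 10 V.
KCL at each unknown node (sum of currents leaving = 0; resistances in Ω):
  Node 1: (V_1 - 10)/15 + (V_1 - 0)/680 + (V_1 - V_2)/1.5 = 0
  Node 2: (V_2 - V_1)/1.5 + (V_2 - V_3)/4.7 = 0
  Node 3: (V_3 - V_2)/4.7 + (V_3 - 0)/82000 = 0
Collecting terms (coefficients in siemens):
  0.7348·V_1 - 0.6667·V_2 = 0.6667
  0.8794·V_2 - 0.6667·V_1 - 0.2128·V_3 = 0
  0.2128·V_3 - 0.2128·V_2 = 0
Solving these 3 simultaneous equations (Gaussian elimination) gives:
  V_1 = 9.782 V, V_2 = 9.782 V, V_3 = 9.782 V
Part 1:
  Read off the nodal solution: V_3 = 9.782 V
Part 2:
  I_R2 = (V_1 - V_4)/R2 = (9.782 - 0)/680 = 0.01439 A
  Magnitude: I_R2 = 0.01439 A
Part 3:
  I_R3 = (V_1 - V_2)/R3 = (9.782 - 9.782)/1.5 = 0.0001193 A
  P_R3 = I_R3² × R3 = (0.0001193)² × 1.5 = 0.00000002134 W

Final answers:
1. V_3 = 9.782 V
2. I_R2 = 0.01439 A
3. P_R3 = 2.134e-08 W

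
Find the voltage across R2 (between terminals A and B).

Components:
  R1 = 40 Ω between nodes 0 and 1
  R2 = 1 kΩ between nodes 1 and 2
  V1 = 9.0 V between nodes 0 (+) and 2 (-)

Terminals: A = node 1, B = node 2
R1 and R2 are in series across V1 (node 0 → node 1 → node 2), and the output A–B is taken across R2, so this is a voltage divider.
Series current: I = V1/(R1 + R2) = 9/(40 + 1000) = 9/1040 = 0.008654 A
V_R2 = I × R2 = V1 × R2/(R1 + R2) = 9 × 1000/1040 = 8.654 V

Final answer: 8.654 V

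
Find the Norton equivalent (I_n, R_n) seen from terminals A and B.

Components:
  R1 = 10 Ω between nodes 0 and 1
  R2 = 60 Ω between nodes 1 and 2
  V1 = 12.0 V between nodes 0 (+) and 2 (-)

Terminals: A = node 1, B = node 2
Find the Thévenin equivalent first; then I_n = V_th/R_th and R_n = R_th.
Step 1 — V_th is the open-circuit voltage V_A - V_B (nothing connected across the terminals).
Nodal analysis, taking node 2 as the 0 V reference.
Source V1 fixes V_0 = 12 V.
KCL at each unknown node (sum of currents leaving = 0; resistances in Ω):
  Node 1: (V_1 - 12)/10 + (V_1 - 0)/60 = 0
Collecting terms: 0.1167 × V_1 = 1.2  =>  V_1 = 10.29 V
V_th = V_1 - V_2 = 10.29 - 0 = 10.29 V
Step 2 — R_th: zero the source — replace V1 by a short circuit (node 2 merges into node 0) — and find the resistance seen between A (node 1) and B (node 0).
Reduce the network between node 1 (A) and node 0 (B) by series/parallel combination:
  Rp1 = R1 ‖ R2 (parallel, both between nodes 0 and 1) = 1/(1/10 + 1/60) = 8.571 Ω
R_th = 8.571 Ω
I_n = V_th/R_th = 10.29/8.571 = 1.2 A, and R_n = R_th = 8.571 Ω

Final answer: I_n = 1.2 A, R_n = 8.571 Ω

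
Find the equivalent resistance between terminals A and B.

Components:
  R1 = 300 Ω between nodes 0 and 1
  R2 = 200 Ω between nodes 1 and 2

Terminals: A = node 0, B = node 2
Reduce the network between node 0 (A) and node 2 (B) by series/parallel combination:
  Rs1 = R1 + R2 (series, joined only at node 1) = 300 + 200 = 500 Ω
R_eq = 500 Ω

Final answer: 500 Ω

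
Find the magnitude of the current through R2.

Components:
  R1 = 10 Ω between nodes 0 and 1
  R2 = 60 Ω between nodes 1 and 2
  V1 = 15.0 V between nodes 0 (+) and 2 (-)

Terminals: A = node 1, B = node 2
Nodal analysis, taking node 2 as the 0 V reference.
Source V1 fixes V_0 = 15 V.
KCL at each unknown node (sum of currents leaving = 0; resistances in Ω):
  Node 1: (V_1 - 15)/10 + (V_1 - 0)/60 = 0
Collecting terms: 0.1167 × V_1 = 1.5  =>  V_1 = 12.86 V
I_R2 = (V_1 - V_2)/R2 = (12.86 - 0)/60 = 0.2143 A
|I_R2| = 0.2143 A

Final answer: |I_R2| = 0.2143 A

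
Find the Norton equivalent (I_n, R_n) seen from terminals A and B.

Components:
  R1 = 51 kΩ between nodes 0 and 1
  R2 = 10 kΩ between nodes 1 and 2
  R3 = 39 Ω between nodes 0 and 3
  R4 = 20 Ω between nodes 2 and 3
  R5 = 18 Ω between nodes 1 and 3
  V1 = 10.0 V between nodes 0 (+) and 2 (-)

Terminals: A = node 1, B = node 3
Find the Thévenin equivalent first; then I_n = V_th/R_th and R_n = R_th.
Step 1 — V_th is the open-circuit voltage V_A - V_B (nothing connected across the terminals).
Nodal analysis, taking node 2 as the 0 V reference.
Source V1 fixes V_0 = 10 V.
KCL at each unknown node (sum of currents leaving = 0; resistances in Ω):
  Node 1: (V_1 - 10)/51000 + (V_1 - 0)/10000 + (V_1 - V_3)/18 = 0
  Node 3: (V_3 - 10)/39 + (V_3 - 0)/20 + (V_3 - V_1)/18 = 0
Collecting terms (coefficients in siemens):
  0.05568·V_1 - 0.05556·V_3 = 0.0001961
  0.1312·V_3 - 0.05556·V_1 = 0.2564
Determinant D = (0.05568)(0.1312) - (-0.05556)(-0.05556) = 0.004218
V_1 = [(0.0001961)(0.1312) - (-0.05556)(0.2564)]/D = 3.383 V
V_3 = [(0.05568)(0.2564) - (0.0001961)(-0.05556)]/D = 3.387 V
V_th = V_1 - V_3 = 3.383 - 3.387 = -0.003755 V
Step 2 — R_th: zero the source — replace V1 by a short circuit (node 2 merges into node 0) — and find the resistance seen between A (node 1) and B (node 3).
Reduce the network between node 1 (A) and node 3 (B) by series/parallel combination:
  Rp1 = R1 ‖ R2 (parallel, both between nodes 0 and 1) = 1/(1/51000 + 1/10000) = 8361 Ω
  Rp2 = R3 ‖ R4 (parallel, both between nodes 0 and 3) = 1/(1/39 + 1/20) = 13.22 Ω
  Rs1 = Rp1 + Rp2 (series, joined only at node 0) = 8361 + 13.22 = 8374 Ω
  Rp3 = R5 ‖ Rs1 (parallel, both between nodes 1 and 3) = 1/(1/18 + 1/8374) = 17.96 Ω
R_th = 17.96 Ω
I_n = V_th/R_th = -0.003755/17.96 = -0.000209 A, and R_n = R_th = 17.96 Ω

Final answer: I_n = -0.000209 A, R_n = 17.96 Ω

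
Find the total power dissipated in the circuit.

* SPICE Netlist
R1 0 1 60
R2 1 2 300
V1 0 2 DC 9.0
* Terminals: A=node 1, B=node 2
Nodal analysis, taking node 2 as the 0 V reference.
Source V1 fixes V_0 = 9 V.
KCL at each unknown node (sum of currents leaving = 0; resistances in Ω):
  Node 1: (V_1 - 9)/60 + (V_1 - 0)/300 = 0
Collecting terms: 0.02 × V_1 = 0.15  =>  V_1 = 7.5 V
Power in each resistor, P = (ΔV)²/R:
  P_R1 = (9 - 7.5)²/60 = 0.0375 W
  P_R2 = (7.5 - 0)²/300 = 0.1875 W
P_total = P_R1 + P_R2 = 0.225 W

Final answer: 0.225 W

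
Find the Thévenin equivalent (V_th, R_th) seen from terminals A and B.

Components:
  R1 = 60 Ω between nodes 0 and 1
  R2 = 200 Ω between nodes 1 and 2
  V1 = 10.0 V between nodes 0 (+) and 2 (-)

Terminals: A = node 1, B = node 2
Step 1 — V_th is the open-circuit voltage V_A - V_B (nothing connected across the terminals).
Nodal analysis, taking node 2 as the 0 V reference.
Source V1 fixes V_0 = 10 V.
KCL at each unknown node (sum of currents leaving = 0; resistances in Ω):
  Node 1: (V_1 - 10)/60 + (V_1 - 0)/200 = 0
Collecting terms: 0.02167 × V_1 = 0.1667  =>  V_1 = 7.692 V
V_th = V_1 - V_2 = 7.692 - 0 = 7.692 V
Step 2 — R_th: zero the source — replace V1 by a short circuit (node 2 merges into node 0) — and find the resistance seen between A (node 1) and B (node 0).
Reduce the network between node 1 (A) and node 0 (B) by series/parallel combination:
  Rp1 = R1 ‖ R2 (parallel, both between nodes 0 and 1) = 1/(1/60 + 1/200) = 46.15 Ω
R_th = 46.15 Ω

Final answer: V_th = 7.692 V, R_th = 46.15 Ω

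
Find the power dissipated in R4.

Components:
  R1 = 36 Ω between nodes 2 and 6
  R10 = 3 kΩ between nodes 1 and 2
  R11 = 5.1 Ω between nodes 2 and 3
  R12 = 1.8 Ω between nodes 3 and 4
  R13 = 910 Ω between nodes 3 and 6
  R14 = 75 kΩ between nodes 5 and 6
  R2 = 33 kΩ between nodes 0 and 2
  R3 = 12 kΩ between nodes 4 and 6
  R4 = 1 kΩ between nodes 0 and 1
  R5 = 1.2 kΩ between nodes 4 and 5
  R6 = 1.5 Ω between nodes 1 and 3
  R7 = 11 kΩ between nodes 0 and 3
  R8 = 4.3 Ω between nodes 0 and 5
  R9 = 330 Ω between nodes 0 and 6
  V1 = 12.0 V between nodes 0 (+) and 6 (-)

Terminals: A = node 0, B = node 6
Nodal analysis, taking node 6 as the 0 V reference.
Source V1 fixes V_0 = 12 V.
KCL at each unknown node (sum of currents leaving = 0; resistances in Ω):
  Node 1: (V_1 - 12)/1000 + (V_1 - V_3)/1.5 + (V_1 - V_2)/3000 = 0
  Node 2: (V_2 - 0)/36 + (V_2 - 12)/33000 + (V_2 - V_1)/3000 + (V_2 - V_3)/5.1 = 0
  Node 3: (V_3 - V_1)/1.5 + (V_3 - 12)/11000 + (V_3 - V_2)/5.1 + (V_3 - V_4)/1.8 + (V_3 - 0)/910 = 0
  Node 4: (V_4 - 0)/12000 + (V_4 - V_5)/1200 + (V_4 - V_3)/1.8 = 0
  Node 5: (V_5 - V_4)/1200 + (V_5 - 12)/4.3 + (V_5 - 0)/75000 = 0
Collecting terms (coefficients in siemens):
  0.668·V_1 - 0.0003333·V_2 - 0.6667·V_3 = 0.012
  0.2242·V_2 - 0.0003333·V_1 - 0.1961·V_3 = 0.0003636
  1.419·V_3 - 0.6667·V_1 - 0.1961·V_2 - 0.5556·V_4 = 0.001091
  0.5565·V_4 - 0.5556·V_3 - 0.0008333·V_5 = 0
  0.2334·V_5 - 0.0008333·V_4 = 2.791
Solving these 5 simultaneous equations (Gaussian elimination) gives:
  V_1 = 0.8665 V, V_2 = 0.7461 V, V_3 = 0.8499 V, V_4 = 0.8664 V
  V_5 = 11.96 V
I_R4 = (V_0 - V_1)/R4 = (12 - 0.8665)/1000 = 0.01113 A
P_R4 = I_R4² × R4 = (0.01113)² × 1000 = 0.124 W

Final answer: 0.124 W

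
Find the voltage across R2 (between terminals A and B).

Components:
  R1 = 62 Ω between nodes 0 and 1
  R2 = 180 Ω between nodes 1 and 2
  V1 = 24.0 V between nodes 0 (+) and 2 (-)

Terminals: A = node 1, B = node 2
R1 and R2 are in series across V1 (node 0 → node 1 → node 2), and the output A–B is taken across R2, so this is a voltage divider.
Series current: I = V1/(R1 + R2) = 24/(62 + 180) = 24/242 = 0.09917 A
V_R2 = I × R2 = V1 × R2/(R1 + R2) = 24 × 180/242 = 17.85 V

Final answer: 17.85 V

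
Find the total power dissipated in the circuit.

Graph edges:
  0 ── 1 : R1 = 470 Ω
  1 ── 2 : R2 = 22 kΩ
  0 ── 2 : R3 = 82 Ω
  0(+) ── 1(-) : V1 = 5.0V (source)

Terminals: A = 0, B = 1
Nodal analysis, taking node 1 as the 0 V reference.
Source V1 fixes V_0 = 5 V.
KCL at each unknown node (sum of currents leaving = 0; resistances in Ω):
  Node 2: (V_2 - 0)/22000 + (V_2 - 5)/82 = 0
Collecting terms: 0.01224 × V_2 = 0.06098  =>  V_2 = 4.981 V
Power in each resistor, P = (ΔV)²/R:
  P_R1 = (5 - 0)²/470 = 0.05319 W
  P_R2 = (0 - 4.981)²/22000 = 0.001128 W
  P_R3 = (5 - 4.981)²/82 = 0.000004204 W
P_total = P_R1 + P_R2 + P_R3 = 0.05432 W

Final answer: 0.05432 W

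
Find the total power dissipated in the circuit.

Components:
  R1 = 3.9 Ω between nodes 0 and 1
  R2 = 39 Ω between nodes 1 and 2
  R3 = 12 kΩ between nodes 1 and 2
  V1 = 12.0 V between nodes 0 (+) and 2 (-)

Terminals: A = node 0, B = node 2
Nodal analysis, taking node 2 as the 0 V reference.
Source V1 fixes V_0 = 12 V.
KCL at each unknown node (sum of currents leaving = 0; resistances in Ω):
  Node 1: (V_1 - 12)/3.9 + (V_1 - 0)/39 + (V_1 - 0)/12000 = 0
Collecting terms: 0.2821 × V_1 = 3.077  =>  V_1 = 10.91 V
Power in each resistor, P = (ΔV)²/R:
  P_R1 = (12 - 10.91)²/3.9 = 0.307 W
  P_R2 = (10.91 - 0)²/39 = 3.05 W
  P_R3 = (10.91 - 0)²/12000 = 0.009911 W
P_total = P_R1 + P_R2 + P_R3 = 3.367 W

Final answer: 3.367 W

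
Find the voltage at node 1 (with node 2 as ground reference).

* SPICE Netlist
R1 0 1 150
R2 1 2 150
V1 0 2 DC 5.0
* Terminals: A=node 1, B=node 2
Nodal analysis, taking node 2 as the 0 V reference.
Source V1 fixes V_0 = 5 V.
KCL at each unknown node (sum of currents leaving = 0; resistances in Ω):
  Node 1: (V_1 - 5)/150 + (V_1 - 0)/150 = 0
Collecting terms: 0.01333 × V_1 = 0.03333  =>  V_1 = 2.5 V
The requested potential is V_1 = 2.5 V.

Final answer: V_1 = 2.5 V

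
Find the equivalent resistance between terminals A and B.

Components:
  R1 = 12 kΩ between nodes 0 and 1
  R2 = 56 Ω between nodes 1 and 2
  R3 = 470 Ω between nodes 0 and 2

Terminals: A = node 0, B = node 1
Reduce the network between node 0 (A) and node 1 (B) by series/parallel combination:
  Rs1 = R3 + R2 (series, joined only at node 2) = 470 + 56 = 526 Ω
  Rp1 = R1 ‖ Rs1 (parallel, both between nodes 0 and 1) = 1/(1/12000 + 1/526) = 503.9 Ω
R_eq = 503.9 Ω

Final answer: 503.9 Ω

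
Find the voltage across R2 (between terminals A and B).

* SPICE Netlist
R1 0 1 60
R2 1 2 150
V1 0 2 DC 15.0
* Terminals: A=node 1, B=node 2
R1 and R2 are in series across V1 (node 0 → node 1 → node 2), and the output A–B is taken across R2, so this is a voltage divider.
Series current: I = V1/(R1 + R2) = 15/(60 + 150) = 15/210 = 0.07143 A
V_R2 = I × R2 = V1 × R2/(R1 + R2) = 15 × 150/210 = 10.71 V

Final answer: 10.71 V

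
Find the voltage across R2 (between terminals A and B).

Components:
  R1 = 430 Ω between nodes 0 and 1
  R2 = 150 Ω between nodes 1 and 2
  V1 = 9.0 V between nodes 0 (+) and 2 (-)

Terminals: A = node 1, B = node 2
R1 and R2 are in series across V1 (node 0 → node 1 → node 2), and the output A–B is taken across R2, so this is a voltage divider.
Series current: I = V1/(R1 + R2) = 9/(430 + 150) = 9/580 = 0.01552 A
V_R2 = I × R2 = V1 × R2/(R1 + R2) = 9 × 150/580 = 2.328 V

Final answer: 2.328 V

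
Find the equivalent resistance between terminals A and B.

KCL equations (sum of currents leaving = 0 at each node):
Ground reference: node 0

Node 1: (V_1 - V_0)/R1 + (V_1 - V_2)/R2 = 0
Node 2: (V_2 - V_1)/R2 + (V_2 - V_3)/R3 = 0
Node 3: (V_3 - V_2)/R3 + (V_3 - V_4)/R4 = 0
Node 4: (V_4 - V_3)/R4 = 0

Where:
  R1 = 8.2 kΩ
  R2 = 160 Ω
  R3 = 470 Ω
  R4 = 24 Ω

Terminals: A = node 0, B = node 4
Reduce the network between node 0 (A) and node 4 (B) by series/parallel combination:
  Rs1 = R1 + R2 (series, joined only at node 1) = 8200 + 160 = 8360 Ω
  Rs2 = R3 + Rs1 (series, joined only at node 2) = 470 + 8360 = 8830 Ω
  Rs3 = R4 + Rs2 (series, joined only at node 3) = 24 + 8830 = 8854 Ω
R_eq = 8.854 kΩ

Final answer: 8.854 kΩ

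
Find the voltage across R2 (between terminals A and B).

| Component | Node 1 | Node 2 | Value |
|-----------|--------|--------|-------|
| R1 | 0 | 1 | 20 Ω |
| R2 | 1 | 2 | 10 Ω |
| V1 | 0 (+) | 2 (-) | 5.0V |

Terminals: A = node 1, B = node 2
R1 and R2 are in series across V1 (node 0 → node 1 → node 2), and the output A–B is taken across R2, so this is a voltage divider.
Series current: I = V1/(R1 + R2) = 5/(20 + 10) = 5/30 = 0.1667 A
V_R2 = I × R2 = V1 × R2/(R1 + R2) = 5 × 10/30 = 1.667 V

Final answer: 1.667 V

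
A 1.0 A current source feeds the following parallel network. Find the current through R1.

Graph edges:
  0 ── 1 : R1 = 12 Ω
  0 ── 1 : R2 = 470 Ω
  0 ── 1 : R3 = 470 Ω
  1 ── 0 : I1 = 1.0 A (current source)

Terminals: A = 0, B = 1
All resistors sit directly between nodes 0 and 1, so they are in parallel and share one voltage V; the full source current 1 A splits among them.
1/R_par = 1/12 + 1/470 + 1/470 = 0.08759 S  =>  R_par = 11.42 Ω
V = I × R_par = 1 × 11.42 = 11.42 V
I_R1 = V/R1 = 11.42/12 = 0.9514 A

Final answer: 0.9514 A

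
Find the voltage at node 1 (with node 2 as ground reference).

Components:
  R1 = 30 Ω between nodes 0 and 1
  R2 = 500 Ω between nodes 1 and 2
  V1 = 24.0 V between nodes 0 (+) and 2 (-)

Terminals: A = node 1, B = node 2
Nodal analysis, taking node 2 as the 0 V reference.
Source V1 fixes V_0 = 24 V.
KCL at each unknown node (sum of currents leaving = 0; resistances in Ω):
  Node 1: (V_1 - 24)/30 + (V_1 - 0)/500 = 0
Collecting terms: 0.03533 × V_1 = 0.8  =>  V_1 = 22.64 V
The requested potential is V_1 = 22.64 V.

Final answer: V_1 = 22.64 V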